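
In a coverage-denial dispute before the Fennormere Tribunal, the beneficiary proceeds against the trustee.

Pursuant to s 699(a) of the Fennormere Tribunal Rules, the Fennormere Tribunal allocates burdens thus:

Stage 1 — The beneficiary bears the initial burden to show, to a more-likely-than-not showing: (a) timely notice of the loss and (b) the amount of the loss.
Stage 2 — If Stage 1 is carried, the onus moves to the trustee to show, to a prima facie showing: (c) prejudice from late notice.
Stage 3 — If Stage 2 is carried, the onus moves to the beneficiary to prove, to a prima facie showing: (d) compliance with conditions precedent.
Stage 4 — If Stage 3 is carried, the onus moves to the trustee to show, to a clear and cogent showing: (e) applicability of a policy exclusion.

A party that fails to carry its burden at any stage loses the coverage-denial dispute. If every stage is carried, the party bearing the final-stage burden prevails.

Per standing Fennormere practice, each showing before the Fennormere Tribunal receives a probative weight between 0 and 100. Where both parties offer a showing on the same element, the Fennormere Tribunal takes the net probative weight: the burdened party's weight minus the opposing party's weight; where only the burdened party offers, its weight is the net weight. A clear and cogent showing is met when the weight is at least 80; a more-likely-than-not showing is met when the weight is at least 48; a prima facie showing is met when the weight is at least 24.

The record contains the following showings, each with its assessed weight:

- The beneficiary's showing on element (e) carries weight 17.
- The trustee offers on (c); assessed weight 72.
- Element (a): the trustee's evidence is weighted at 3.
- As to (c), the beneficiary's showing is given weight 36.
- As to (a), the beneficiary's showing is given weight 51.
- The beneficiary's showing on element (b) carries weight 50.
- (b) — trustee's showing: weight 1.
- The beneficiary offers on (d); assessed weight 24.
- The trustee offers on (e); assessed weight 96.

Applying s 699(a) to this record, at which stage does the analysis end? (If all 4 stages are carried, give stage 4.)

stage 4

At Stage 1 the beneficiary must meet a more-likely-than-not showing (weight is at least 48): on (a) the weight is 51 less the opposing 3 gives net 48, which does reach 48, so (a) meets the standard; on (b) the weight is 50 less the opposing 1 gives net 49, ≥ 48, so (b) meets the standard.
  The beneficiary carries Stage 1; the trustee now bears the burden.
At Stage 2 the trustee must meet a prima facie showing (weight is at least 24): on (c) the weight is 72 less the opposing 36 gives net 36, which does reach 24, so (c) meets the standard.
  The trustee carries Stage 2; the beneficiary now bears the burden.
At Stage 3 the beneficiary must meet a prima facie showing (weight is at least 24): on (d) the weight is 24, which does reach 24, so (d) meets the standard.
  The beneficiary carries Stage 3; the trustee now bears the burden.
At Stage 4 the trustee must meet a clear and cogent showing (weight is at least 80): on (e) the weight is 96 less the opposing 17 gives net 79, which does not reach 80, so (e) does not meet the standard.
  Stage 4 not carried; the trustee fails its burden.
The analysis ends at Stage 4; the beneficiary prevails.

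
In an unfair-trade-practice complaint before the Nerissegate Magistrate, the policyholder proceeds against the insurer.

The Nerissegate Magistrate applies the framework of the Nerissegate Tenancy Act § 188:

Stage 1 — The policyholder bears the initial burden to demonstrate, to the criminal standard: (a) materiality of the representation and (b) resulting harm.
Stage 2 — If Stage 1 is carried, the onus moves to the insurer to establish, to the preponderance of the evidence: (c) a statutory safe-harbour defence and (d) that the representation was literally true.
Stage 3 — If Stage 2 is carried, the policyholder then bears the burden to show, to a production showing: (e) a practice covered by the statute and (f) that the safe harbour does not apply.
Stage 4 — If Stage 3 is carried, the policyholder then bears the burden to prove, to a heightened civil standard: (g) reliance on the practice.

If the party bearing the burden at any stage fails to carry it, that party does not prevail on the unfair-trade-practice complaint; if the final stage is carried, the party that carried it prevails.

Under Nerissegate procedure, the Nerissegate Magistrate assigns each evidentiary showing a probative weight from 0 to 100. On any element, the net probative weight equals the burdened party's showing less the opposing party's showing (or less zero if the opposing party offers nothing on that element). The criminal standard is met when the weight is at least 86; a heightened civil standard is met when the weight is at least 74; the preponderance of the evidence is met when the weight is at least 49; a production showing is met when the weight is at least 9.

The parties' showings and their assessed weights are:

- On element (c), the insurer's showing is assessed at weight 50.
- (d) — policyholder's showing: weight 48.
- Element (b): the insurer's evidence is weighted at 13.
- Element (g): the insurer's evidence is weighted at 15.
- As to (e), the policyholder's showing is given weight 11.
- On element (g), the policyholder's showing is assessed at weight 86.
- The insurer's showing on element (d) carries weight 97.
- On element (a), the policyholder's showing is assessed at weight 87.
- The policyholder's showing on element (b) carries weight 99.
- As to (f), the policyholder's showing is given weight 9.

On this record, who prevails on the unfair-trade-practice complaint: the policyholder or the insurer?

insurer

Stage 1 (policyholder, the criminal standard, weight is at least 86): (a) 87 ≥ 86 — meets; (b) net 99−13=86 ≥ 86 — meets.
  Stage 1 carried; the burden shifts to the insurer.
Stage 2 (insurer, the preponderance of the evidence, weight is at least 49): (c) 50 ≥ 49 — meets; (d) net 97−48=49 ≥ 49 — meets.
  All elements met. The burden passes to the policyholder.
Stage 3 (policyholder, a production showing, weight is at least 9): (e) 11 ≥ 9 — meets; (f) 9 ≥ 9 — meets.
  All elements met. The policyholder retains the burden for Stage 4.
Stage 4 (policyholder, a heightened civil standard, weight is at least 74): (g) net 86−15=71 < 74 — fails.
  Stage 4 not carried; the policyholder fails its burden.
So the insurer prevails.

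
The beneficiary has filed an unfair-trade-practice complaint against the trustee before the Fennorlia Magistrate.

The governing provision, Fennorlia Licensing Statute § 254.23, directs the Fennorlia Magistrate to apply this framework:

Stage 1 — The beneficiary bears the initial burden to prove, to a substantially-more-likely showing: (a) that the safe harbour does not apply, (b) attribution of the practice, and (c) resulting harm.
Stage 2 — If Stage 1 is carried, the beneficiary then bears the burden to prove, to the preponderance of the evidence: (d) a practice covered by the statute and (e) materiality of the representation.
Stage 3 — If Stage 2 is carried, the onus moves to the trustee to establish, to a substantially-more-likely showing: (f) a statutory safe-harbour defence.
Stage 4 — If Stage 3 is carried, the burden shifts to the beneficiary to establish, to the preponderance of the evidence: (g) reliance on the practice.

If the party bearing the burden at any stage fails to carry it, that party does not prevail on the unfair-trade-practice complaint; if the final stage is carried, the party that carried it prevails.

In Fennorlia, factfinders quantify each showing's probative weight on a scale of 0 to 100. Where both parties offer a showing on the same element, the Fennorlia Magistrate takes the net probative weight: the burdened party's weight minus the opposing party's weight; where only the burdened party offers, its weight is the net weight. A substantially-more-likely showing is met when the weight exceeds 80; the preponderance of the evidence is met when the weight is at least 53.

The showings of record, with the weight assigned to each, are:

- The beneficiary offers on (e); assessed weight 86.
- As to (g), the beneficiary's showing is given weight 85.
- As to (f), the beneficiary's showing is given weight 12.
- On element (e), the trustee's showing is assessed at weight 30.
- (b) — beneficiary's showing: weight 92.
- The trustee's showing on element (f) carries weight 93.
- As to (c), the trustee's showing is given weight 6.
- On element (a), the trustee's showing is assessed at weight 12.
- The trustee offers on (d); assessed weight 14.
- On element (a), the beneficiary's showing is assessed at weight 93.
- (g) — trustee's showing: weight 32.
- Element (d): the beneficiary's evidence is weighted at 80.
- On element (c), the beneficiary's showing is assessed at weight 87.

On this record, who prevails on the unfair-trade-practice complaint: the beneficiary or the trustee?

beneficiary

Stage 1 (beneficiary, a substantially-more-likely showing, weight exceeds 80): (a) net 93−12=81 > 80 — meets; (b) 92 > 80 — meets; (c) net 87−6=81 > 80 — meets.
  All elements met. The beneficiary retains the burden for Stage 2.
Stage 2 (beneficiary, the preponderance of the evidence, weight is at least 53): (d) net 80−14=66 ≥ 53 — meets; (e) net 86−30=56 ≥ 53 — meets.
  Stage 2 carried; the burden shifts to the trustee.
Stage 3 (trustee, a substantially-more-likely showing, weight exceeds 80): (f) net 93−12=81 > 80 — meets.
  Stage 3 carried; the burden shifts to the beneficiary.
Stage 4 (beneficiary, the preponderance of the evidence, weight is at least 53): (g) net 85−32=53 ≥ 53 — meets.
  The beneficiary carries the last stage.
Every stage carried; the beneficiary prevails.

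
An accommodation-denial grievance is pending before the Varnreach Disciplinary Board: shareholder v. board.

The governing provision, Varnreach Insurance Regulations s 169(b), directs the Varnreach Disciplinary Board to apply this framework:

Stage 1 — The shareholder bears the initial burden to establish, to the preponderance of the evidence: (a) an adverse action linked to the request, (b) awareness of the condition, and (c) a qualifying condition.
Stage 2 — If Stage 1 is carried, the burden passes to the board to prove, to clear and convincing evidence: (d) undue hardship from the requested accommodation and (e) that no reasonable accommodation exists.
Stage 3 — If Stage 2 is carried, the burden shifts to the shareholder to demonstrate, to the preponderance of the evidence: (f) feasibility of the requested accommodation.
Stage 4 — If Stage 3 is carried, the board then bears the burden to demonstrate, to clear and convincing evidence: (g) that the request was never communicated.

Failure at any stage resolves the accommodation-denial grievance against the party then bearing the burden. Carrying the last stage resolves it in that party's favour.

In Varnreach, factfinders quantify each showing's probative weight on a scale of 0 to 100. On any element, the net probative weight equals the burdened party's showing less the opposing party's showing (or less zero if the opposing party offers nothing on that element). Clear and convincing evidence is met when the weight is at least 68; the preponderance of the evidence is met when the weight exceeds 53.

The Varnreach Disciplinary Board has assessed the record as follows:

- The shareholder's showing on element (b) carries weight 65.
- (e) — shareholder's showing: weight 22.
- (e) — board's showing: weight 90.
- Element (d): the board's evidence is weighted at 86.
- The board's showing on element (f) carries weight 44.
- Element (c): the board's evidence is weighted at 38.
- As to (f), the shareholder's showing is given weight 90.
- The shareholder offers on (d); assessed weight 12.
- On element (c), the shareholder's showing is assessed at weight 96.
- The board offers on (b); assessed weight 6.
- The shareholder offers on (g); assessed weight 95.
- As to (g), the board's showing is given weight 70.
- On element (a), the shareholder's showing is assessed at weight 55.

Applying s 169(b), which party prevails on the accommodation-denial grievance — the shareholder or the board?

board

At Stage 1 the shareholder must meet the preponderance of the evidence (weight exceeds 53): on (a) the weight is 55, which does exceed 53, so (a) meets the standard; on (b) the weight is 65 less the opposing 6 gives net 59, which does exceed 53, so (b) meets the standard; on (c) the weight is 96 less the opposing 38 gives net 58, > 53, so (c) meets the standard.
  Stage 1 is satisfied; the onus moves to the board.
At Stage 2 the board must meet clear and convincing evidence (weight is at least 68): on (d) the weight is 86 less the opposing 12 gives net 74, which does reach 68, so (d) meets the standard; on (e) the weight is 90 less the opposing 22 gives net 68, which does reach 68, so (e) meets the standard.
  Stage 2 carried; the burden shifts to the shareholder.
At Stage 3 the shareholder must meet the preponderance of the evidence (weight exceeds 53): on (f) the weight is 90 less the opposing 44 gives net 46, ≤ 53, so (f) does not meet the standard.
  The shareholder does not carry Stage 3.
The analysis ends at Stage 3; the board prevails.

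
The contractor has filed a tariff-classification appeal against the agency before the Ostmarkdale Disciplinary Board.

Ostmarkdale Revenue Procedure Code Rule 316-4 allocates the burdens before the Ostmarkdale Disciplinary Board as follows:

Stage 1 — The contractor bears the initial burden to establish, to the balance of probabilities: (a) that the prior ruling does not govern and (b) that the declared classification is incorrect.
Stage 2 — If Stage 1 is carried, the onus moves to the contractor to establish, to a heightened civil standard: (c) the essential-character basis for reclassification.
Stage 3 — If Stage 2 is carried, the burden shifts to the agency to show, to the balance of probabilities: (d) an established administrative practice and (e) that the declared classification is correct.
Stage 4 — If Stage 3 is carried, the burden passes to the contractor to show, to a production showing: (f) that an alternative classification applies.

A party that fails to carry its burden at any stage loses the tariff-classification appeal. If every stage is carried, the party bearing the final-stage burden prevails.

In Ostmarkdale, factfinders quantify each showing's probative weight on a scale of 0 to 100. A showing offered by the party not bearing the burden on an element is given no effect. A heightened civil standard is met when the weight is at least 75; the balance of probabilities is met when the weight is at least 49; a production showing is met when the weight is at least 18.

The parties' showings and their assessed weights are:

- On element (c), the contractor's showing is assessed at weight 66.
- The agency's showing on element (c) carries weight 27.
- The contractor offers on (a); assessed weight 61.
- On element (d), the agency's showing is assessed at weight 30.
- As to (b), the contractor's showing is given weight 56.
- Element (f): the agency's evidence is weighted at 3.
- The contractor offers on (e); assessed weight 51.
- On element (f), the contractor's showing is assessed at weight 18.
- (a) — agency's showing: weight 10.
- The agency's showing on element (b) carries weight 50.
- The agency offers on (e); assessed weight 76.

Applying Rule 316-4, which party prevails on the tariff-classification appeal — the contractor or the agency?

agency

Stage 1 (contractor, the balance of probabilities, weight is at least 49): (a) 61 (agency's 10 disregarded) ≥ 49 — meets; (b) 56 (agency's 50 disregarded) ≥ 49 — meets.
  Stage 1 carried; the burden remains with the contractor.
Stage 2 (contractor, a heightened civil standard, weight is at least 75): (c) 66 (agency's 27 disregarded) < 75 — fails.
  Stage 2 not carried; the contractor fails its burden.
The analysis ends at Stage 2; the agency prevails.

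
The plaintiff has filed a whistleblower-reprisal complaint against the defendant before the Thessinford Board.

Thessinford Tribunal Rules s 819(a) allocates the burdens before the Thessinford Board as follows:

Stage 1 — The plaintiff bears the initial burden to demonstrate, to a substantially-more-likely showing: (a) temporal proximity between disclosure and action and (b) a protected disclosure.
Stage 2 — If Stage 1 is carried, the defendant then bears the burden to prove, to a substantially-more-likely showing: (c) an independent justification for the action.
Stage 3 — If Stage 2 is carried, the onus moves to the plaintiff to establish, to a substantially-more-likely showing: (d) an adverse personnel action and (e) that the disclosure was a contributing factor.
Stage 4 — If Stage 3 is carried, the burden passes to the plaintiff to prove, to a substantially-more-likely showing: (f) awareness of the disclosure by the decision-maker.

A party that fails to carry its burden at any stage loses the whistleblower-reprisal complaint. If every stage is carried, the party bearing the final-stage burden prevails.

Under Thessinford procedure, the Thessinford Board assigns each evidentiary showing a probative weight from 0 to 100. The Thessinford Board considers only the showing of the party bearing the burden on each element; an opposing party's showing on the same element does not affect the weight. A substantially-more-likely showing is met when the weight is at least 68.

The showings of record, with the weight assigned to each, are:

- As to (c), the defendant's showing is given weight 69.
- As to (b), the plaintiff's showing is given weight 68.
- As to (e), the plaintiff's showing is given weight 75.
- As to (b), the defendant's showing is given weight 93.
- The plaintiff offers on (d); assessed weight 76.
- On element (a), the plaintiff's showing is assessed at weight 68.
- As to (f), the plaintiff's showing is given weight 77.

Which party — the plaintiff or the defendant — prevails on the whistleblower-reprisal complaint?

Stage 1 — burden on plaintiff; standard: a substantially-more-likely showing (weight is at least 68).
    (a): 68 ≥ 68 [met]
    (b): 68 (defendant's 93 disregarded) ≥ 68 [met]
  Stage 1 is satisfied; the onus moves to the defendant.
Stage 2 — burden on defendant; standard: a substantially-more-likely showing (weight is at least 68).
    (c): 69 ≥ 68 [met]
  Stage 2 carried; the burden shifts to the plaintiff.
Stage 3 — burden on plaintiff; standard: a substantially-more-likely showing (weight is at least 68).
    (d): 76 ≥ 68 [met]
    (e): 75 ≥ 68 [met]
  Stage 3 carried; the burden remains with the plaintiff.
Stage 4 — burden on plaintiff; standard: a substantially-more-likely showing (weight is at least 68).
    (f): 77 ≥ 68 [met]
  All elements met at the final stage.
Every stage carried; the plaintiff prevails.

plaintiff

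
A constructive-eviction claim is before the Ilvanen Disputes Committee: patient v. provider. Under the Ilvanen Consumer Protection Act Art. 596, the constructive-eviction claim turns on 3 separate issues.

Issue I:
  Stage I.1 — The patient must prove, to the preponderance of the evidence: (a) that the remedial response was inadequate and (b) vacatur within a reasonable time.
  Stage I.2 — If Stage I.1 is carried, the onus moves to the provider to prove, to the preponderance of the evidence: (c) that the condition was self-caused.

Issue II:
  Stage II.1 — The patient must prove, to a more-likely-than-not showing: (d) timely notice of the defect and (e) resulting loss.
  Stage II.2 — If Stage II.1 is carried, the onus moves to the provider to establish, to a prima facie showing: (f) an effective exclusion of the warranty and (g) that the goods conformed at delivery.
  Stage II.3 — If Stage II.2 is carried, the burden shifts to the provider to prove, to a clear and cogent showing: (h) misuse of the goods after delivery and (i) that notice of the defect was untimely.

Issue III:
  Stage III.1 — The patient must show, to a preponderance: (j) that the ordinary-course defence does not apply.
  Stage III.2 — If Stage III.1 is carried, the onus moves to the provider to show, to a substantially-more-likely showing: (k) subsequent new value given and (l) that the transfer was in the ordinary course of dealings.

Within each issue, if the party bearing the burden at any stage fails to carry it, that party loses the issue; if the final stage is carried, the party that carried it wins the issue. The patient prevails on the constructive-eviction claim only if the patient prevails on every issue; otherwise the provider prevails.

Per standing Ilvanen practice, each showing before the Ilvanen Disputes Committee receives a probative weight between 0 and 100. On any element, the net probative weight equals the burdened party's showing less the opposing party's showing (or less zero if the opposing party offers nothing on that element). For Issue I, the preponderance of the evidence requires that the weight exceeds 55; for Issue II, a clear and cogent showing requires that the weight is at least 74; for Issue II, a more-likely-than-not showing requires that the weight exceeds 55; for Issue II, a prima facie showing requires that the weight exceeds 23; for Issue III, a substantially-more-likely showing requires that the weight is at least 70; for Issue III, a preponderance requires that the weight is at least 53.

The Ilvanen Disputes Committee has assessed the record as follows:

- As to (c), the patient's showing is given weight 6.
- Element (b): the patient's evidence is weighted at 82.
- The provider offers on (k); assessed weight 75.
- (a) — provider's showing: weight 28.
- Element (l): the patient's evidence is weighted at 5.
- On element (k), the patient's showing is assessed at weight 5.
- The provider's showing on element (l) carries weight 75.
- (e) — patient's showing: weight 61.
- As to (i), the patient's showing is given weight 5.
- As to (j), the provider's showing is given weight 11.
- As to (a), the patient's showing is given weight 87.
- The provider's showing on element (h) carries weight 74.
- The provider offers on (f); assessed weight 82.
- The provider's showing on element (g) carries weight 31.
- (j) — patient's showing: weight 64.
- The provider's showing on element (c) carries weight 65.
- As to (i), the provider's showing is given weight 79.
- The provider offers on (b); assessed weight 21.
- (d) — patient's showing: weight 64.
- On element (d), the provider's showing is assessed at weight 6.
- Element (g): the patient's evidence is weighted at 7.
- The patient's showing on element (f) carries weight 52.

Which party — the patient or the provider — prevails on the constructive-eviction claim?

— Issue I —
Stage I.1 (patient, the preponderance of the evidence, weight exceeds 55): (a) net 87−28=59 > 55 — meets; (b) net 82−21=61 > 55 — meets.
  The patient carries Stage I.1; the provider now bears the burden.
Stage I.2 (provider, the preponderance of the evidence, weight exceeds 55): (c) net 65−6=59 > 55 — meets.
  All elements met at the final stage.
Every stage carried; the provider prevails on this issue.
— Issue II —
At Stage II.1 the patient must meet a more-likely-than-not showing (weight exceeds 55): on (d) the weight is 64 less the opposing 6 gives net 58, > 55, so (d) meets the standard; on (e) the weight is 61, which does exceed 55, so (e) meets the standard.
  All elements met. The burden passes to the provider.
At Stage II.2 the provider must meet a prima facie showing (weight exceeds 23): on (f) the weight is 82 less the opposing 52 gives net 30, which does exceed 23, so (f) meets the standard; on (g) the weight is 31 less the opposing 7 gives net 24, > 23, so (g) meets the standard.
  Stage II.2 is satisfied; the provider continues to bear the burden.
At Stage II.3 the provider must meet a clear and cogent showing (weight is at least 74): on (h) the weight is 74, which does reach 74, so (h) meets the standard; on (i) the weight is 79 less the opposing 5 gives net 74, ≥ 74, so (i) meets the standard.
  All elements met at the final stage.
With every stage satisfied, the provider prevails on this issue.
— Issue III —
Stage III.1 (patient, a preponderance, weight is at least 53): (j) net 64−11=53 ≥ 53 — meets.
  Stage III.1 is satisfied; the onus moves to the provider.
Stage III.2 (provider, a substantially-more-likely showing, weight is at least 70): (k) net 75−5=70 ≥ 70 — meets; (l) net 75−5=70 ≥ 70 — meets.
  The provider carries the last stage.
Every stage carried; the provider prevails on this issue.
Per-issue: Issue I → provider; Issue II → provider; Issue III → provider. The patient must prevail on every issue; overall, the provider prevails.

provider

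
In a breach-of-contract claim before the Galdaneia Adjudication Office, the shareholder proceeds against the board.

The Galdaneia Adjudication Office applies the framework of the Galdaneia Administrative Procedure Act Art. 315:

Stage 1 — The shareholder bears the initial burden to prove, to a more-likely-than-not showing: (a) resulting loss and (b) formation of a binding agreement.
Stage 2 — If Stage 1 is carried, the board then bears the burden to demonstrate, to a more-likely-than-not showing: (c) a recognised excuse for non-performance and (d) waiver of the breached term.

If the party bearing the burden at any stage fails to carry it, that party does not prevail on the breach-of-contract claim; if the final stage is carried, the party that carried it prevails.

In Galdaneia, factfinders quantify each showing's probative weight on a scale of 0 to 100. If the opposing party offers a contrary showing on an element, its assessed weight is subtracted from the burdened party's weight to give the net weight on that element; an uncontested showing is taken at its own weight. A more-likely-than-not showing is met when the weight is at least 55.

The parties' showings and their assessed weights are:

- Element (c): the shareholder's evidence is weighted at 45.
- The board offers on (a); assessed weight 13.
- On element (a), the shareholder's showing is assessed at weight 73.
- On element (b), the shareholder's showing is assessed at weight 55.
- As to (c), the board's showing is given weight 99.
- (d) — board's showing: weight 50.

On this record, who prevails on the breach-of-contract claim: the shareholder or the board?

At Stage 1 the shareholder must meet a more-likely-than-not showing (weight is at least 55): on (a) the weight is 73 less the opposing 13 gives net 60, which does reach 55, so (a) meets the standard; on (b) the weight is 55, ≥ 55, so (b) meets the standard.
  Stage 1 carried; the burden shifts to the board.
At Stage 2 the board must meet a more-likely-than-not showing (weight is at least 55): on (c) the weight is 99 less the opposing 45 gives net 54, which does not reach 55, so (c) does not meet the standard; on (d) the weight is 50, < 55, so (d) does not meet the standard.
  Not every element is met, so the board fails to carry Stage 2.
So the shareholder prevails.

shareholder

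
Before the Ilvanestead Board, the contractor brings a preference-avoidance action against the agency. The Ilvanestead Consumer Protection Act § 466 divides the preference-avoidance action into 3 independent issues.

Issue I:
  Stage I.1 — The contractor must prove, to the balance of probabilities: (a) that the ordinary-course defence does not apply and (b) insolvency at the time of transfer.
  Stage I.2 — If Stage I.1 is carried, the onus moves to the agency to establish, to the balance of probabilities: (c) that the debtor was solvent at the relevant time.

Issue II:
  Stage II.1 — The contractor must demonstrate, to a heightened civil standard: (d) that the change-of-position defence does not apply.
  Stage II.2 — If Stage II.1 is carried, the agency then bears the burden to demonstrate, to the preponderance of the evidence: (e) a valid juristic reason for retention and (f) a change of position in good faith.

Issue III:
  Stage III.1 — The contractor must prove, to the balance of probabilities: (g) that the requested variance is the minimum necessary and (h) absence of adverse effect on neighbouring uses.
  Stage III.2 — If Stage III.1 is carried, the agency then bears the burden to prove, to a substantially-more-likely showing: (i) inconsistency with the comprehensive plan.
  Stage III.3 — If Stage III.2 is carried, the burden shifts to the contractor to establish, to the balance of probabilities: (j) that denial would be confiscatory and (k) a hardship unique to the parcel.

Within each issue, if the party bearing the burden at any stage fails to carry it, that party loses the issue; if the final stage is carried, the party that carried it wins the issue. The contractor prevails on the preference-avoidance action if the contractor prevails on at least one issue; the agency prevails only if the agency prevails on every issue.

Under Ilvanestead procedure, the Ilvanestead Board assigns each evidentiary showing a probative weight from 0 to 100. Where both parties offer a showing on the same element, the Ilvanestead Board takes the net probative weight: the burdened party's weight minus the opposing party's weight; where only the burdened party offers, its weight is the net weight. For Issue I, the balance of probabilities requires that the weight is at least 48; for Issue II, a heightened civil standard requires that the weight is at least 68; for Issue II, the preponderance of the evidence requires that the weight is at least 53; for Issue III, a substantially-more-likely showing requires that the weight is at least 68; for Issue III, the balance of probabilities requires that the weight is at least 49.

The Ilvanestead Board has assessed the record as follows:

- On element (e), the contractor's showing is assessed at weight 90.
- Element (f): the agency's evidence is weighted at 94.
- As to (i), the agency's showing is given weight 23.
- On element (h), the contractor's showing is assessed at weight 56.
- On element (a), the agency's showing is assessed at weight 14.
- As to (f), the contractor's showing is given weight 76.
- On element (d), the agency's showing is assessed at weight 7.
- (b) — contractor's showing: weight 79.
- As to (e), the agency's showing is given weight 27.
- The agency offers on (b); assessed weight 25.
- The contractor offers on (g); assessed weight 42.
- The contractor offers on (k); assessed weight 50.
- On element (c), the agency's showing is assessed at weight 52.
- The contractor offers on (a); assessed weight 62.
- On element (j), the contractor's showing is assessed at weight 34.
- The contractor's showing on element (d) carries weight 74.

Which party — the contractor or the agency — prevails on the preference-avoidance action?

agency

— Issue I —
At Stage I.1 the contractor must meet the balance of probabilities (weight is at least 48): on (a) the weight is 62 less the opposing 14 gives net 48, which does reach 48, so (a) meets the standard; on (b) the weight is 79 less the opposing 25 gives net 54, which does reach 48, so (b) meets the standard.
  The contractor carries Stage I.1; the agency now bears the burden.
At Stage I.2 the agency must meet the balance of probabilities (weight is at least 48): on (c) the weight is 52, ≥ 48, so (c) meets the standard.
  All elements met at the final stage.
With every stage satisfied, the agency prevails on this issue.
— Issue II —
Stage II.1 — burden on contractor; standard: a heightened civil standard (weight is at least 68).
    (d): 74 − 7 = 67 < 68 [not met]
  The contractor does not carry Stage II.1.
The agency prevails on this issue.
— Issue III —
Stage III.1 (contractor, the balance of probabilities, weight is at least 49): (g) 42 < 49 — fails; (h) 56 ≥ 49 — meets.
  Not every element is met, so the contractor fails to carry Stage III.1.
The agency prevails on this issue.
Per-issue: Issue I → agency; Issue II → agency; Issue III → agency. The contractor must prevail on at least one issue; overall, the agency prevails.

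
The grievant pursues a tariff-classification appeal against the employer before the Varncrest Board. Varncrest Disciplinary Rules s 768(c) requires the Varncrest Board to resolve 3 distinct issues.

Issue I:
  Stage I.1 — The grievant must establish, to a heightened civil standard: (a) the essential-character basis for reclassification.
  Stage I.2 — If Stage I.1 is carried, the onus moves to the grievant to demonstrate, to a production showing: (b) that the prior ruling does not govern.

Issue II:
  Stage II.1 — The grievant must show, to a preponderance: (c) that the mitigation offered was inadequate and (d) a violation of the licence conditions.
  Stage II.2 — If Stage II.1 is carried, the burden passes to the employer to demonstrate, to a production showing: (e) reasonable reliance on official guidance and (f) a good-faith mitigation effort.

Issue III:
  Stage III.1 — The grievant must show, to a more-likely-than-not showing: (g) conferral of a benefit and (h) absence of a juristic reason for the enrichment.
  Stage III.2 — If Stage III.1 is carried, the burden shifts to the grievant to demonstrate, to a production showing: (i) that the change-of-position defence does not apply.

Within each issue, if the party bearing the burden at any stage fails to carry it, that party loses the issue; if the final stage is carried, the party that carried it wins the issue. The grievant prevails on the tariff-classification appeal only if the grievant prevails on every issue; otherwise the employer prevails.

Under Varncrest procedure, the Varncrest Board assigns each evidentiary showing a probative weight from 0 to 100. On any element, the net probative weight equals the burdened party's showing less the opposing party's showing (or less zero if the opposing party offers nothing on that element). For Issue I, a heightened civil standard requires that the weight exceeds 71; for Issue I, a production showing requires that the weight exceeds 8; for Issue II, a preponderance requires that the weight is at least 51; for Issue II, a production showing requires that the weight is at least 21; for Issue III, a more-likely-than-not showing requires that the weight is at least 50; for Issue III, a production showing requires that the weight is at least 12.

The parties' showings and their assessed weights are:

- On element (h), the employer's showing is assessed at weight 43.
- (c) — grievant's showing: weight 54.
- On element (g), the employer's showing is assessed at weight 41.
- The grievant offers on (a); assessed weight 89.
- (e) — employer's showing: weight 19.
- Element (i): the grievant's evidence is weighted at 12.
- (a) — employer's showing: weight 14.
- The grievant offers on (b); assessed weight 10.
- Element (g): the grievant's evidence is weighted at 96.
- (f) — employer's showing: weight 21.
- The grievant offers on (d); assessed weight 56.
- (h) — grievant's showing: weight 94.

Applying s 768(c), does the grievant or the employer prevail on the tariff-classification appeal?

grievant

— Issue I —
At Stage I.1 the grievant must meet a heightened civil standard (weight exceeds 71): on (a) the weight is 89 less the opposing 14 gives net 75, which does exceed 71, so (a) meets the standard.
  Stage I.1 is satisfied; the grievant continues to bear the burden.
At Stage I.2 the grievant must meet a production showing (weight exceeds 8): on (b) the weight is 10, which does exceed 8, so (b) meets the standard.
  Stage I.2 carried; the final stage is satisfied.
With every stage satisfied, the grievant prevails on this issue.
— Issue II —
Stage II.1 — burden on grievant; standard: a preponderance (weight is at least 51).
    (c): 54 ≥ 51 [met]
    (d): 56 ≥ 51 [met]
  Stage II.1 carried; the burden shifts to the employer.
Stage II.2 — burden on employer; standard: a production showing (weight is at least 21).
    (e): 19 < 21 [not met]
    (f): 21 ≥ 21 [met]
  Stage II.2 not carried; the employer fails its burden.
So the grievant prevails on this issue.
— Issue III —
At Stage III.1 the grievant must meet a more-likely-than-not showing (weight is at least 50): on (g) the weight is 96 less the opposing 41 gives net 55, which does reach 50, so (g) meets the standard; on (h) the weight is 94 less the opposing 43 gives net 51, ≥ 50, so (h) meets the standard.
  Stage III.1 is satisfied; the grievant continues to bear the burden.
At Stage III.2 the grievant must meet a production showing (weight is at least 12): on (i) the weight is 12, which does reach 12, so (i) meets the standard.
  All elements met at the final stage.
With every stage satisfied, the grievant prevails on this issue.
Per-issue: Issue I → grievant; Issue II → grievant; Issue III → grievant. The grievant must prevail on every issue; overall, the grievant prevails.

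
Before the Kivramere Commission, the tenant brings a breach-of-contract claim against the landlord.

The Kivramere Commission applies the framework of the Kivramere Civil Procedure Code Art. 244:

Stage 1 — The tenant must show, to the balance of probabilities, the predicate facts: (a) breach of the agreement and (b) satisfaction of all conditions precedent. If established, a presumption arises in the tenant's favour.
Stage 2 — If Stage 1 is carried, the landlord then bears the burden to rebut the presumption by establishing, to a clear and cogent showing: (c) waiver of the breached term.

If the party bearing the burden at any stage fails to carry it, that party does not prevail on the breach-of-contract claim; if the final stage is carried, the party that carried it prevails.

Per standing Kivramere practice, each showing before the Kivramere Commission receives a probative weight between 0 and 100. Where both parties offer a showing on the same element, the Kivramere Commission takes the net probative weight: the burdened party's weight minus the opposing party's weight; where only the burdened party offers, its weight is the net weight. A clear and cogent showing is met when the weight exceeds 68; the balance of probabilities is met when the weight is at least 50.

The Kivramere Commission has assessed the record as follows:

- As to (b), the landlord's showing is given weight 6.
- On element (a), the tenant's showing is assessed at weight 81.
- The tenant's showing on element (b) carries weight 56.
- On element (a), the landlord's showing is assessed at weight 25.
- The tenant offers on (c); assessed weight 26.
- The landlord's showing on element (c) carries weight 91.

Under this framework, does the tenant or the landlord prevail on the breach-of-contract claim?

Stage 1 (tenant, the balance of probabilities, weight is at least 50): (a) net 81−25=56 ≥ 50 — meets; (b) net 56−6=50 ≥ 50 — meets.
  Stage 1 carried; the burden shifts to the landlord.
Stage 2 (landlord, a clear and cogent showing, weight exceeds 68): (c) net 91−26=65 ≤ 68 — fails.
  Not every element is met, so the landlord fails to carry Stage 2.
The tenant prevails.

tenant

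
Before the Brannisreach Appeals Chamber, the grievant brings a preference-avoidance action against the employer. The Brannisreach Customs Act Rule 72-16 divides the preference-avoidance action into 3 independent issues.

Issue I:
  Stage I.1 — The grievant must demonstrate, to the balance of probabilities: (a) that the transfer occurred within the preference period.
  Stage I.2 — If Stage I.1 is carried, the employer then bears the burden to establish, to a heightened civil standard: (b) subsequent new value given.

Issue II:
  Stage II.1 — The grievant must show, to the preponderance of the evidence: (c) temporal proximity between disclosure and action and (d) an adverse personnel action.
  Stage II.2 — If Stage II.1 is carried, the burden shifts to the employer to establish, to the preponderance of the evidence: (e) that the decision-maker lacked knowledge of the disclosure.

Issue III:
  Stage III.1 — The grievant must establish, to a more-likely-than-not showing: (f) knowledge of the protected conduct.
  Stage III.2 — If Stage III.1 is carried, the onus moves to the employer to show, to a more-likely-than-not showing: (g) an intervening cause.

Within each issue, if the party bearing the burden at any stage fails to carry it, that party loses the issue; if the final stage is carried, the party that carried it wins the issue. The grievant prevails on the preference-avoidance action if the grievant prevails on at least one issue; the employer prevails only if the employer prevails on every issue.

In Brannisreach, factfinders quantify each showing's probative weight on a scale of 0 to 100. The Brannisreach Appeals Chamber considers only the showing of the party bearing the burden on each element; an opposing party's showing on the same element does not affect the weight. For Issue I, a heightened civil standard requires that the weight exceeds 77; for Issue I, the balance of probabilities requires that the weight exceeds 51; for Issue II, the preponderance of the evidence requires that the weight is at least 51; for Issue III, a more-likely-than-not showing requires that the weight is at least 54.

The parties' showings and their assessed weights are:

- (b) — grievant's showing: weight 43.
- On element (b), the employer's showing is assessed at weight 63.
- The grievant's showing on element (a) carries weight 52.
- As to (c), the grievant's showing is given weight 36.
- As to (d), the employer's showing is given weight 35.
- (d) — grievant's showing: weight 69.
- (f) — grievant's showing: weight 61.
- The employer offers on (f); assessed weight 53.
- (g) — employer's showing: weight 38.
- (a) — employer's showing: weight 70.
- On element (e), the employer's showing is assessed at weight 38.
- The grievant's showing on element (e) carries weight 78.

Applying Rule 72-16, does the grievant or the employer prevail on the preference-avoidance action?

— Issue I —
Stage I.1 — burden on grievant; standard: the balance of probabilities (weight exceeds 51).
    (a): 52 (employer's 70 disregarded) > 51 [met]
  The grievant carries Stage I.1; the employer now bears the burden.
Stage I.2 — burden on employer; standard: a heightened civil standard (weight exceeds 77).
    (b): 63 (grievant's 43 disregarded) ≤ 77 [not met]
  Not every element is met, so the employer fails to carry Stage I.2.
The grievant prevails on this issue.
— Issue II —
Stage II.1 (grievant, the preponderance of the evidence, weight is at least 51): (c) 36 < 51 — fails; (d) 69 (employer's 35 disregarded) ≥ 51 — meets.
  The grievant does not carry Stage II.1.
So the employer prevails on this issue.
— Issue III —
At Stage III.1 the grievant must meet a more-likely-than-not showing (weight is at least 54): on (f) the weight is 61 (the employer's 53 is given no effect), ≥ 54, so (f) meets the standard.
  All elements met. The burden passes to the employer.
At Stage III.2 the employer must meet a more-likely-than-not showing (weight is at least 54): on (g) the weight is 38, which does not reach 54, so (g) does not meet the standard.
  Not every element is met, so the employer fails to carry Stage III.2.
So the grievant prevails on this issue.
Per-issue: Issue I → grievant; Issue II → employer; Issue III → grievant. The grievant must prevail on at least one issue; overall, the grievant prevails.

grievant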